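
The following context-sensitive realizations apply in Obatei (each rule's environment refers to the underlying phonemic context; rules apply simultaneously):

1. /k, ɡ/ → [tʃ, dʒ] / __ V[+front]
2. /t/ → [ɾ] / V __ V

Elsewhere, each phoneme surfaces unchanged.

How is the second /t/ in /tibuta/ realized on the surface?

/t/ — between /u/ and /a/, between two vowels — surfaces as [ɾ] (rule 2).

[ɾ]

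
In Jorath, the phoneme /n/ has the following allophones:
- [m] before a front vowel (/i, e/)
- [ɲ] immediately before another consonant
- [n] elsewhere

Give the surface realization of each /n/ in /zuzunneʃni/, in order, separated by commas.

Occurrence 1 (position 5): immediately before another consonant → [ɲ].
Occurrence 2 (position 6): before a front vowel (/i, e/) → [m].
Occurrence 3 (position 9): before a front vowel (/i, e/) → [m].

[ɲ], [m], [m]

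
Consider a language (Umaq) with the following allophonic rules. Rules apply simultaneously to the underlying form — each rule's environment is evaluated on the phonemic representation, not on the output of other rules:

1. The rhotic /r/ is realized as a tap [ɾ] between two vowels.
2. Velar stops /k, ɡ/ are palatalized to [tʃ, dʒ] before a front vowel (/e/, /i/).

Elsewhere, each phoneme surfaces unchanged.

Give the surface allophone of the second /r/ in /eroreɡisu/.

/r/ (between /o/ and /e/): between two vowels, so rule 1 applies → [ɾ].

[ɾ]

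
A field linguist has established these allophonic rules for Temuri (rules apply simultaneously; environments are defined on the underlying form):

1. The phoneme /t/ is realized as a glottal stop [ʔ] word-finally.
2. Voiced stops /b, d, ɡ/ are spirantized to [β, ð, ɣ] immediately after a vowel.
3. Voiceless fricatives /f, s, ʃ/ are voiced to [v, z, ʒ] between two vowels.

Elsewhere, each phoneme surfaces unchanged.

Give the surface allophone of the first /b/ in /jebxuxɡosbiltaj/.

[β]

/b/ — between /e/ and /x/, immediately after a vowel — surfaces as [β] (rule 2).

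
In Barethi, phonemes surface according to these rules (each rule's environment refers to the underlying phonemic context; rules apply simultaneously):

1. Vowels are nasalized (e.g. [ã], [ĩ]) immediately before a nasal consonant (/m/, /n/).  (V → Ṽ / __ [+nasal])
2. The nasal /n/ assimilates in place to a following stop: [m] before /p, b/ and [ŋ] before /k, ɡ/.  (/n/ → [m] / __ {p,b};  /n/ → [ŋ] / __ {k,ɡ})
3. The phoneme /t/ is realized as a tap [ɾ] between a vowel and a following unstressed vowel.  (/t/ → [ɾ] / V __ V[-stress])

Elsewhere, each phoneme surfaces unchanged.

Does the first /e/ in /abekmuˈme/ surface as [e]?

Yes

/e/ (between /b/ and /k/) is in the target of rule 1 but the environment (before a nasal consonant) is not met → [e].
The actual realization is [e], which matches [e].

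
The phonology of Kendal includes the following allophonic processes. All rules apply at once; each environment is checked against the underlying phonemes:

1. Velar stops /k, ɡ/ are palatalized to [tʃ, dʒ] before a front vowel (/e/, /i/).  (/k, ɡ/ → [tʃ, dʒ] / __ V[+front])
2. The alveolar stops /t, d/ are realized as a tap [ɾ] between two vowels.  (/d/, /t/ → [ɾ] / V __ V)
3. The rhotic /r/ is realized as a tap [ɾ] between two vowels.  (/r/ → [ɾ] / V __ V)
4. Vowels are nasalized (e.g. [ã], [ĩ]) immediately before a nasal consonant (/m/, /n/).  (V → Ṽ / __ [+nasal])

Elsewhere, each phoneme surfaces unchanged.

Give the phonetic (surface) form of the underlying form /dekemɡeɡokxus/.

[detʃẽmdʒeɡokxus]

/d/ (word-initial) fails the environment for rule 2, so it stays [d].
/e/ (between /d/ and /k/) is in the target of rule 4 but the environment (before a nasal consonant) is not met → [e].
/k/ — between /e/ and /e/, before a front vowel — surfaces as [tʃ] (rule 1).
/e/ (between /k/ and /m/) occurs before a nasal consonant → [ẽ] by rule 4.
/m/ — not in any rule's target class → [m].
/ɡ/ (between /m/ and /e/) occurs before a front vowel → [dʒ] by rule 1.
/e/ (between /ɡ/ and /ɡ/) is in the target of rule 4 but the environment (before a nasal consonant) is not met → [e].
/ɡ/ — between /e/ and /o/; rule 1 does not apply here → [ɡ].
/o/ (between /ɡ/ and /k/) fails the environment for rule 4, so it stays [o].
/k/ (between /o/ and /x/) is in the target of rule 1 but the environment (before a front vowel) is not met → [k].
/x/ stays [x].
/u/ (between /x/ and /s/) fails the environment for rule 4, so it stays [u].
/s/ stays [s].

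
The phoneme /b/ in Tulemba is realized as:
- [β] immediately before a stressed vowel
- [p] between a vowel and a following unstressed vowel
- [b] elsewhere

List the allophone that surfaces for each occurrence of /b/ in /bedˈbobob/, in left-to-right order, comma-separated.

Occurrence 1 (position 1): no conditioning environment matches → elsewhere allophone [b].
Occurrence 2 (position 4): immediately before a stressed vowel → [β].
Occurrence 3 (position 6): between a vowel and a following unstressed vowel → [p].
Occurrence 4 (position 8): no conditioning environment matches → elsewhere allophone [b].

[b], [β], [p], [b]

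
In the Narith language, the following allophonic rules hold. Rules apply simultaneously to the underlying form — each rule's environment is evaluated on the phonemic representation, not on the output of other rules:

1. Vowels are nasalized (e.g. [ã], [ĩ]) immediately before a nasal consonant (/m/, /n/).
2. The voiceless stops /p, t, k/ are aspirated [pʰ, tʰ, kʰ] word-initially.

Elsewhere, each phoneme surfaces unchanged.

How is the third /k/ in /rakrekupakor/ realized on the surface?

[k]

/k/ (between /a/ and /o/): rule 2 targets it, but not word-initially → unchanged [k].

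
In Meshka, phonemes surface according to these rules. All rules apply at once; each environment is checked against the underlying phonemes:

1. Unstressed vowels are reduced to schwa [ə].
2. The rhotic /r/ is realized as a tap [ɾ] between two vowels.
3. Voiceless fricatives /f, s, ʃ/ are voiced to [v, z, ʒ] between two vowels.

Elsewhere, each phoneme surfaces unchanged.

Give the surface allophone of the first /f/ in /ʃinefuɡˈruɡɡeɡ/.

Rule 3 applies to /f/ (between /e/ and /u/: between two vowels) → [v].

[v]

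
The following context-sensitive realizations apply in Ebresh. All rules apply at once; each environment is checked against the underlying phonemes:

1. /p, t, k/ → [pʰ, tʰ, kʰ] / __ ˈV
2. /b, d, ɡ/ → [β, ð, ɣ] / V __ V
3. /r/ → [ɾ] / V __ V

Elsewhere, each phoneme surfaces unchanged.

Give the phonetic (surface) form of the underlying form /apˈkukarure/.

/a/ — not in any rule's target class → [a].
/p/ (between /a/ and /k/) fails the environment for rule 1, so it stays [p].
/k/ — between /p/ and /u/, immediately before a stressed vowel — surfaces as [kʰ] (rule 1).
/u/ (between /k/ and /k/): no rule targets it → [u].
/k/ (between /u/ and /a/) fails the environment for rule 1, so it stays [k].
/a/ (between /k/ and /r/) is unaffected → [a].
/r/ (between /a/ and /u/) occurs between two vowels → [ɾ] by rule 3.
/u/ stays [u].
/r/ (between /u/ and /e/) occurs between two vowels → [ɾ] by rule 3.
/e/ (word-final): no rule targets it → [e].

[apˈkʰukaɾuɾe]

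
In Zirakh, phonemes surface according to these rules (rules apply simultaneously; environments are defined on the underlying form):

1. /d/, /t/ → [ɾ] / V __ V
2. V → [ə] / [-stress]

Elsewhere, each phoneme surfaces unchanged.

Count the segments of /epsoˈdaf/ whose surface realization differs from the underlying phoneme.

3

Segments that undergo a rule: /e/ → [ə] (rule 2); /o/ → [ə] (rule 2); /d/ → [ɾ] (rule 1).
All other segments surface unchanged.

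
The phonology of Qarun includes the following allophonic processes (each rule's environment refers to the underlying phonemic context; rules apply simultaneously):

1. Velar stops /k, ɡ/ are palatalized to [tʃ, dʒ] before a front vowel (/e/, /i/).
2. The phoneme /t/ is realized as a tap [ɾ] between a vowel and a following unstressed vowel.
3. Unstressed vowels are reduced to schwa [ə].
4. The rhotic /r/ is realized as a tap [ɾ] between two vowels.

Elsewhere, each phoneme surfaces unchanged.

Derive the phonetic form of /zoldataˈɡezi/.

/z/ (word-initial): no rule targets it → [z].
/o/ (between /z/ and /l/): in an unstressed syllable, so rule 3 applies → [ə].
/l/ (between /o/ and /d/): no rule targets it → [l].
/d/ (between /l/ and /a/): no rule targets it → [d].
/a/ (between /d/ and /t/): in an unstressed syllable, so rule 3 applies → [ə].
/t/ — between /a/ and /a/, between a vowel and a following unstressed vowel — surfaces as [ɾ] (rule 2).
/a/ — between /t/ and /ɡ/, in an unstressed syllable — surfaces as [ə] (rule 3).
Rule 1 applies to /ɡ/ (between /a/ and /e/: before a front vowel) → [dʒ].
/e/ — between /ɡ/ and /z/; rule 3 does not apply here → [e].
/z/ (between /e/ and /i/) is unaffected → [z].
/i/ (word-final): in an unstressed syllable, so rule 3 applies → [ə].

[zəldəɾəˈdʒezə]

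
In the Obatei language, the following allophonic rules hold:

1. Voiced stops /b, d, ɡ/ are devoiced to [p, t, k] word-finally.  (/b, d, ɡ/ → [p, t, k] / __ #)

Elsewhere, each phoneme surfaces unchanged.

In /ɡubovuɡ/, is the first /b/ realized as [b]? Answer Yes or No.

Yes

/b/ (between /u/ and /o/) fails the environment for rule 1, so it stays [b].
The actual realization is [b], which matches [b].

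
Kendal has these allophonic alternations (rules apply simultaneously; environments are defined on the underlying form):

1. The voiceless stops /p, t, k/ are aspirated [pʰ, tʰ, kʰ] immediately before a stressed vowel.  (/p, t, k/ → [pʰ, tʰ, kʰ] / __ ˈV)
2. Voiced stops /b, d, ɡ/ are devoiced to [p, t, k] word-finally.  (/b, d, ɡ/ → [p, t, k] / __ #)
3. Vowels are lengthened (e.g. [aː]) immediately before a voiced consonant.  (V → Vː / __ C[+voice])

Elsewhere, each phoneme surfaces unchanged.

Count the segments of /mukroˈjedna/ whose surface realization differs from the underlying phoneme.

Segments that undergo a rule: /o/ → [oː] (rule 3); /e/ → [eː] (rule 3).
All other segments surface unchanged.

2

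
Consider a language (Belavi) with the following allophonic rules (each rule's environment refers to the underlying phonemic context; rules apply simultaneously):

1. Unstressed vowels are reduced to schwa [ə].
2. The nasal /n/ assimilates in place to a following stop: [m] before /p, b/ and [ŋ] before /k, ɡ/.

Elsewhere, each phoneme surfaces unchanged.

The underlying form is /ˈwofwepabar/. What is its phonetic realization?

[ˈwofwəpəbər]

/w/ stays [w].
/o/ (between /w/ and /f/) fails the environment for rule 1, so it stays [o].
/f/ (between /o/ and /w/) is unaffected → [f].
/w/ (between /f/ and /e/): no rule targets it → [w].
/e/ (between /w/ and /p/) occurs in an unstressed syllable → [ə] by rule 1.
/p/ (between /e/ and /a/) is unaffected → [p].
Rule 1 applies to /a/ (between /p/ and /b/: in an unstressed syllable) → [ə].
/b/ (between /a/ and /a/): no rule targets it → [b].
/a/ — between /b/ and /r/, in an unstressed syllable — surfaces as [ə] (rule 1).
/r/ (word-final): no rule targets it → [r].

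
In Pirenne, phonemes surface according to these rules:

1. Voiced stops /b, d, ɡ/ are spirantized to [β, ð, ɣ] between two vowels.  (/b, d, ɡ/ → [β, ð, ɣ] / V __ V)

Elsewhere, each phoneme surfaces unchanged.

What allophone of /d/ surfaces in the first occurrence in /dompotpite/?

[d]

/d/ (word-initial) is in the target of rule 1 but the environment (between two vowels) is not met → [d].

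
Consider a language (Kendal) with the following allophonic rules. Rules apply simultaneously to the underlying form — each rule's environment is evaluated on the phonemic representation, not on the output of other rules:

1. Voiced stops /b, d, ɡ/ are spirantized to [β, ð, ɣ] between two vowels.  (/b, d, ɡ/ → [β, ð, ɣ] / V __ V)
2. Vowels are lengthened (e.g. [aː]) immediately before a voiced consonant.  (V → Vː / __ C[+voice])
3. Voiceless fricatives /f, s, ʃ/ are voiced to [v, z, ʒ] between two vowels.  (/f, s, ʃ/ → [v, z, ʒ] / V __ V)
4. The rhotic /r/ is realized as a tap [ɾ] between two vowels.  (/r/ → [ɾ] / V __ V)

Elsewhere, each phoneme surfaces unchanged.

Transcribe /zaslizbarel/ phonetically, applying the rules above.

[zasliːzbaːɾeːl]

/z/ — not in any rule's target class → [z].
/a/ (between /z/ and /s/) fails the environment for rule 2, so it stays [a].
/s/ (between /a/ and /l/) fails the environment for rule 3, so it stays [s].
/l/ — not in any rule's target class → [l].
/i/ — between /l/ and /z/, before a voiced consonant — surfaces as [iː] (rule 2).
/z/ (between /i/ and /b/): no rule targets it → [z].
/b/ (between /z/ and /a/) is in the target of rule 1 but the environment (between two vowels) is not met → [b].
/a/ (between /b/ and /r/) occurs before a voiced consonant → [aː] by rule 2.
/r/ meets the environment for rule 4 (between two vowels) → [ɾ].
/e/ (between /r/ and /l/): before a voiced consonant, so rule 2 applies → [eː].
/l/ (word-final) is unaffected → [l].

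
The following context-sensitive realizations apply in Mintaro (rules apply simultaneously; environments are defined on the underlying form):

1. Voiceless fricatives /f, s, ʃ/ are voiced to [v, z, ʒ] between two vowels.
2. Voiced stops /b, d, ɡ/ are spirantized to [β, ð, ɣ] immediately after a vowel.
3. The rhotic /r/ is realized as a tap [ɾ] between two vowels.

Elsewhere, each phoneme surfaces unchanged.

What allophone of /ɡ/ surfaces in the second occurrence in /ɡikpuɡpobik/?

Rule 2 applies to /ɡ/ (between /u/ and /p/: immediately after a vowel) → [ɣ].

[ɣ]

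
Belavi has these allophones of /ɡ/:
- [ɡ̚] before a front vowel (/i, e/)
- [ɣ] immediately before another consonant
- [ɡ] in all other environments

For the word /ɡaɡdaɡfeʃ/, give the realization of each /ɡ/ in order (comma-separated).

[ɡ], [ɣ], [ɣ]

Occurrence 1 (position 1): no conditioning environment matches → elsewhere allophone [ɡ].
Occurrence 2 (position 3): immediately before another consonant → [ɣ].
Occurrence 3 (position 6): immediately before another consonant → [ɣ].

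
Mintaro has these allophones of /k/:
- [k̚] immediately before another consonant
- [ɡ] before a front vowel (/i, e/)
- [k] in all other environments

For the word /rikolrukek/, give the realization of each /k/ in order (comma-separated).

Occurrence 1 (position 3): no conditioning environment matches → elsewhere allophone [k].
Occurrence 2 (position 8): before a front vowel (/i, e/) → [ɡ].
Occurrence 3 (position 10): no conditioning environment matches → elsewhere allophone [k].

[k], [ɡ], [k]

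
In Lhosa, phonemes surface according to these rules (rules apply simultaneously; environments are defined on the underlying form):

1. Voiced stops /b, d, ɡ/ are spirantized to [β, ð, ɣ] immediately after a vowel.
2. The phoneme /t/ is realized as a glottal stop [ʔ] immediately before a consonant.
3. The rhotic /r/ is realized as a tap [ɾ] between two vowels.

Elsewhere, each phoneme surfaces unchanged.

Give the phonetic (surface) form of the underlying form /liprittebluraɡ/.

/r/ (between /p/ and /i/) fails the environment for rule 3, so it stays [r].
Rule 2 applies to /t/ (between /i/ and /t/: immediately before a consonant) → [ʔ].
/t/ — between /t/ and /e/; rule 2 does not apply here → [t].
/b/ — between /e/ and /l/, immediately after a vowel — surfaces as [β] (rule 1).
Rule 3 applies to /r/ (between /u/ and /a/: between two vowels) → [ɾ].
/ɡ/ — word-final, immediately after a vowel — surfaces as [ɣ] (rule 1).

[lipriʔteβluɾaɣ]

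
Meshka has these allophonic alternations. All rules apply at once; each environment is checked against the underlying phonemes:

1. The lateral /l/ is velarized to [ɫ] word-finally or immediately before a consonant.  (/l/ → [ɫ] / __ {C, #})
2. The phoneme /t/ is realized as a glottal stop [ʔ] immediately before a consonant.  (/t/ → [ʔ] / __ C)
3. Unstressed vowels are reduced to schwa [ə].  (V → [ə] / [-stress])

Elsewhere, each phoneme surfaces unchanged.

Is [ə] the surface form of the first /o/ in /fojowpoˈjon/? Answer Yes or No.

Yes

/o/ (between /f/ and /j/): in an unstressed syllable, so rule 3 applies → [ə].
The actual realization is [ə], which matches [ə].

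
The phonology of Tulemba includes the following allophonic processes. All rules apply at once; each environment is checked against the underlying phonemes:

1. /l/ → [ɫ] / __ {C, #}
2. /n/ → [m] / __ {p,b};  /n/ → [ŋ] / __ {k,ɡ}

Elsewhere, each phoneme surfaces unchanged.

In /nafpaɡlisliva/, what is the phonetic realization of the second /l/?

/l/ (between /s/ and /i/) is in the target of rule 1 but the environment (word-finally or immediately before a consonant) is not met → [l].

[l]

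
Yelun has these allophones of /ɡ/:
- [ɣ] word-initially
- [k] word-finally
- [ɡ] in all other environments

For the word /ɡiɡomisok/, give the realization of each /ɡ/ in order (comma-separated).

Occurrence 1 (position 1): word-initially → [ɣ].
Occurrence 2 (position 3): no conditioning environment matches → elsewhere allophone [ɡ].

[ɣ], [ɡ]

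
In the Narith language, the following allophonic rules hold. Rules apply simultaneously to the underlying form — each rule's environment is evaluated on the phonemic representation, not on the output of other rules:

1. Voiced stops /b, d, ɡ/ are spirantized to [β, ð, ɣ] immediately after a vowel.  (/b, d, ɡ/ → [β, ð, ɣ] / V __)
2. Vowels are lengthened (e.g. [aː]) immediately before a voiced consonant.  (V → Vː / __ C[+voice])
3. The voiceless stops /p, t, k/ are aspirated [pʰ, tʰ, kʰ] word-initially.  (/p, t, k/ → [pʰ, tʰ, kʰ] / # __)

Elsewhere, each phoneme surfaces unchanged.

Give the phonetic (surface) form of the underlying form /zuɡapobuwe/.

[zuːɣapoːβuːwe]

/u/ (between /z/ and /ɡ/): before a voiced consonant, so rule 2 applies → [uː].
/ɡ/ (between /u/ and /a/) occurs immediately after a vowel → [ɣ] by rule 1.
/a/ (between /ɡ/ and /p/): rule 2 targets it, but not before a voiced consonant → unchanged [a].
/p/ — between /a/ and /o/; rule 3 does not apply here → [p].
/o/ meets the environment for rule 2 (before a voiced consonant) → [oː].
/b/ — between /o/ and /u/, immediately after a vowel — surfaces as [β] (rule 1).
/u/ meets the environment for rule 2 (before a voiced consonant) → [uː].
/e/ (word-final): rule 2 targets it, but not before a voiced consonant → unchanged [e].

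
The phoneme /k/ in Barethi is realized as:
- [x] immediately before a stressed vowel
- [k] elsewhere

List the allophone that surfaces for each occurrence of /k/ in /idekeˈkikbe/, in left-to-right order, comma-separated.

[k], [x], [k]

Occurrence 1 (position 4): no conditioning environment matches → elsewhere allophone [k].
Occurrence 2 (position 6): immediately before a stressed vowel → [x].
Occurrence 3 (position 8): no conditioning environment matches → elsewhere allophone [k].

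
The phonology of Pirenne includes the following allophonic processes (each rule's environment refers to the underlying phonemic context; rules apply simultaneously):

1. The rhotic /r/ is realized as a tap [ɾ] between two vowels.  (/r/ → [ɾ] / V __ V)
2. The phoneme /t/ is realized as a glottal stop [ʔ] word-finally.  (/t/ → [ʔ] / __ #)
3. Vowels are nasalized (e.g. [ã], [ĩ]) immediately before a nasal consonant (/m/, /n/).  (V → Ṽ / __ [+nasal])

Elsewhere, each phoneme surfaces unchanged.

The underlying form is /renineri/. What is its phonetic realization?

/r/ (word-initial) fails the environment for rule 1, so it stays [r].
/e/ (between /r/ and /n/): before a nasal consonant, so rule 3 applies → [ẽ].
/i/ meets the environment for rule 3 (before a nasal consonant) → [ĩ].
/e/ (between /n/ and /r/): rule 3 targets it, but not before a nasal consonant → unchanged [e].
/r/ meets the environment for rule 1 (between two vowels) → [ɾ].
/i/ (word-final) fails the environment for rule 3, so it stays [i].

[rẽnĩneɾi]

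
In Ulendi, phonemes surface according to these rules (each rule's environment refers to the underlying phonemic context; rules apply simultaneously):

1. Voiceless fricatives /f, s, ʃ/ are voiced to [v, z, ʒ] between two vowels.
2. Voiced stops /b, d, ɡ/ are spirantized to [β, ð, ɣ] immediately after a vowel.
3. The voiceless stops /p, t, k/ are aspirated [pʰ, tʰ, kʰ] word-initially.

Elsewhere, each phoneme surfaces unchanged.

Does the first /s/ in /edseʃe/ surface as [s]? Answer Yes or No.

Yes

/s/ (between /d/ and /e/) is in the target of rule 1 but the environment (between two vowels) is not met → [s].
The actual realization is [s], which matches [s].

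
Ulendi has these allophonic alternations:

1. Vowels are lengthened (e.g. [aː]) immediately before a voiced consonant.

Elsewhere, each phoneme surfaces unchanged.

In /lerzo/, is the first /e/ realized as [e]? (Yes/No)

Rule 1 applies to /e/ (between /l/ and /r/: before a voiced consonant) → [eː].
The actual realization is [eː], not [e].

No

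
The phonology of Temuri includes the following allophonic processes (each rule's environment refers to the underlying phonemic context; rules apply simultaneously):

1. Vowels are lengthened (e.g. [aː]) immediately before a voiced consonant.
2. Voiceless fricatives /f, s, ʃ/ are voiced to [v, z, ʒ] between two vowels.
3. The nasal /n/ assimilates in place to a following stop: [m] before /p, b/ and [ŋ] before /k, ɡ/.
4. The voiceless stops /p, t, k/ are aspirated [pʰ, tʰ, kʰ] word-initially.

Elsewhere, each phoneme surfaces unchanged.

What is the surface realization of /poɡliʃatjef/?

[pʰoːɡliʒatjef]

/p/ — word-initial, word-initially — surfaces as [pʰ] (rule 4).
/o/ (between /p/ and /ɡ/): before a voiced consonant, so rule 1 applies → [oː].
/ɡ/ (between /o/ and /l/) is unaffected → [ɡ].
/l/ (between /ɡ/ and /i/): no rule targets it → [l].
/i/ (between /l/ and /ʃ/) fails the environment for rule 1, so it stays [i].
Rule 2 applies to /ʃ/ (between /i/ and /a/: between two vowels) → [ʒ].
/a/ — between /ʃ/ and /t/; rule 1 does not apply here → [a].
/t/ — between /a/ and /j/; rule 4 does not apply here → [t].
/j/ stays [j].
/e/ (between /j/ and /f/) fails the environment for rule 1, so it stays [e].
/f/ (word-final) fails the environment for rule 2, so it stays [f].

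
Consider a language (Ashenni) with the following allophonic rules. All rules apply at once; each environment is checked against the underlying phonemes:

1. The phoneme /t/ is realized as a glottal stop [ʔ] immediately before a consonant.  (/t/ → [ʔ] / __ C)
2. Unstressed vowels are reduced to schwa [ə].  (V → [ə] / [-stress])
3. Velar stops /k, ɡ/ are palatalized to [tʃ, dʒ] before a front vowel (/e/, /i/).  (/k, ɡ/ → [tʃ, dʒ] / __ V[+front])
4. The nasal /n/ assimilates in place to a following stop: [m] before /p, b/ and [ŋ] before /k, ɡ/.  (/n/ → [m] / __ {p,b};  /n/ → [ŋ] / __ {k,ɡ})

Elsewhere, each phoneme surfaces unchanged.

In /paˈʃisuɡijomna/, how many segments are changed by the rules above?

6

Segments that undergo a rule: /a/ → [ə] (rule 2); /u/ → [ə] (rule 2); /ɡ/ → [dʒ] (rule 3); /i/ → [ə] (rule 2); /o/ → [ə] (rule 2); /a/ → [ə] (rule 2).
All other segments surface unchanged.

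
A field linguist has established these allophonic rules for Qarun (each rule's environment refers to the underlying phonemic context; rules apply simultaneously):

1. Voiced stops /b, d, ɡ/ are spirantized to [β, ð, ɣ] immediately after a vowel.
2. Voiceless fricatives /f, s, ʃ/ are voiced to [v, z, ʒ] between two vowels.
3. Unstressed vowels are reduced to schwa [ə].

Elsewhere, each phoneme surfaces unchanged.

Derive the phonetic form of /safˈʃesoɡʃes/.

/s/ — word-initial; rule 2 does not apply here → [s].
/a/ (between /s/ and /f/) occurs in an unstressed syllable → [ə] by rule 3.
/f/ (between /a/ and /ʃ/): rule 2 targets it, but not between two vowels → unchanged [f].
/ʃ/ (between /f/ and /e/) fails the environment for rule 2, so it stays [ʃ].
/e/ (between /ʃ/ and /s/): rule 3 targets it, but not in an unstressed syllable → unchanged [e].
/s/ meets the environment for rule 2 (between two vowels) → [z].
/o/ — between /s/ and /ɡ/, in an unstressed syllable — surfaces as [ə] (rule 3).
/ɡ/ (between /o/ and /ʃ/): immediately after a vowel, so rule 1 applies → [ɣ].
/ʃ/ (between /ɡ/ and /e/): rule 2 targets it, but not between two vowels → unchanged [ʃ].
Rule 3 applies to /e/ (between /ʃ/ and /s/: in an unstressed syllable) → [ə].
/s/ (word-final) fails the environment for rule 2, so it stays [s].

[səfˈʃezəɣʃəs]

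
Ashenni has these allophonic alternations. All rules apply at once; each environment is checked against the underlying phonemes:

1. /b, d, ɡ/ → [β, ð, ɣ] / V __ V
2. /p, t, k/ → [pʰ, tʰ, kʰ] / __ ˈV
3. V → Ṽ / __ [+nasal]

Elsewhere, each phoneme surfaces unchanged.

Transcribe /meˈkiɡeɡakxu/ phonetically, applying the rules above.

/m/ (word-initial) is unaffected → [m].
/e/ (between /m/ and /k/) is in the target of rule 3 but the environment (before a nasal consonant) is not met → [e].
/k/ (between /e/ and /i/): immediately before a stressed vowel, so rule 2 applies → [kʰ].
/i/ — between /k/ and /ɡ/; rule 3 does not apply here → [i].
/ɡ/ (between /i/ and /e/) occurs between two vowels → [ɣ] by rule 1.
/e/ (between /ɡ/ and /ɡ/) fails the environment for rule 3, so it stays [e].
/ɡ/ (between /e/ and /a/) occurs between two vowels → [ɣ] by rule 1.
/a/ — between /ɡ/ and /k/; rule 3 does not apply here → [a].
/k/ (between /a/ and /x/) fails the environment for rule 2, so it stays [k].
/x/ — not in any rule's target class → [x].
/u/ (word-final) fails the environment for rule 3, so it stays [u].

[meˈkʰiɣeɣakxu]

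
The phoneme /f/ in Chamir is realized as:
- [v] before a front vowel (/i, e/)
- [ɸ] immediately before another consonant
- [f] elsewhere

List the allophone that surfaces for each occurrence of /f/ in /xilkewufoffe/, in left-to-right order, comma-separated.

[f], [ɸ], [v]

Occurrence 1 (position 8): no conditioning environment matches → elsewhere allophone [f].
Occurrence 2 (position 10): immediately before another consonant → [ɸ].
Occurrence 3 (position 11): before a front vowel (/i, e/) → [v].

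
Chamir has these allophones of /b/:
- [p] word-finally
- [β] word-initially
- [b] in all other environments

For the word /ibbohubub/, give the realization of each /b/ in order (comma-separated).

Occurrence 1 (position 2): no conditioning environment matches → elsewhere allophone [b].
Occurrence 2 (position 3): no conditioning environment matches → elsewhere allophone [b].
Occurrence 3 (position 7): no conditioning environment matches → elsewhere allophone [b].
Occurrence 4 (position 9): word-finally → [p].

[b], [b], [b], [p]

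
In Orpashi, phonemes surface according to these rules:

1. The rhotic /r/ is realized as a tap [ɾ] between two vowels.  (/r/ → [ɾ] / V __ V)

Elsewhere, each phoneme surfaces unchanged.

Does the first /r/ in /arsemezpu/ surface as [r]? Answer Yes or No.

Yes

/r/ (between /a/ and /s/) fails the environment for rule 1, so it stays [r].
The actual realization is [r], which matches [r].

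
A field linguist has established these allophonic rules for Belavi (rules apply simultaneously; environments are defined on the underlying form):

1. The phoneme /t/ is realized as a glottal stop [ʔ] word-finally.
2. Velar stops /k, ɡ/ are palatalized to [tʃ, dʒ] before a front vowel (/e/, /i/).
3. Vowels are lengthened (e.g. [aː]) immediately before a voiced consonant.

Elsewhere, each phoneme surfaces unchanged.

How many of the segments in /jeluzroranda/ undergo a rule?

4

Segments that undergo a rule: /e/ → [eː] (rule 3); /u/ → [uː] (rule 3); /o/ → [oː] (rule 3); /a/ → [aː] (rule 3).
All other segments surface unchanged.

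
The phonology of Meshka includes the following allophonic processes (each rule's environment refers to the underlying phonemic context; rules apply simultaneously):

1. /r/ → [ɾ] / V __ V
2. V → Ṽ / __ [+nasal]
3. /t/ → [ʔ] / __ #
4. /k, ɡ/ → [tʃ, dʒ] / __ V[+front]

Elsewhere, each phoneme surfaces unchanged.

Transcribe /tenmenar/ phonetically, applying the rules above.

[tẽnmẽnar]

/t/ (word-initial): rule 3 targets it, but not word-finally → unchanged [t].
/e/ (between /t/ and /n/) occurs before a nasal consonant → [ẽ] by rule 2.
Rule 2 applies to /e/ (between /m/ and /n/: before a nasal consonant) → [ẽ].
/a/ (between /n/ and /r/) is in the target of rule 2 but the environment (before a nasal consonant) is not met → [a].
/r/ (word-final) is in the target of rule 1 but the environment (between two vowels) is not met → [r].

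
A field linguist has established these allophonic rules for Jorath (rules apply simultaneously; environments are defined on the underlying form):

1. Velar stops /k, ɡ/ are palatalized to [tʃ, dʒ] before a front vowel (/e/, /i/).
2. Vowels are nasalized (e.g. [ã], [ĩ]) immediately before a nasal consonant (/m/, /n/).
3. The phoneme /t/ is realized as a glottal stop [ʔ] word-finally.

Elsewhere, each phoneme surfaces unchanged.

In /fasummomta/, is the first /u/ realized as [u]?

No

/u/ (between /s/ and /m/) occurs before a nasal consonant → [ũ] by rule 2.
The actual realization is [ũ], not [u].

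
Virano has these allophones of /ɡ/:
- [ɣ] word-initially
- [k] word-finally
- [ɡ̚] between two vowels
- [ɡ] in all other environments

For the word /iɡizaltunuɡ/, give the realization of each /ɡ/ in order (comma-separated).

Occurrence 1 (position 2): between two vowels → [ɡ̚].
Occurrence 2 (position 11): word-finally → [k].

[ɡ̚], [k]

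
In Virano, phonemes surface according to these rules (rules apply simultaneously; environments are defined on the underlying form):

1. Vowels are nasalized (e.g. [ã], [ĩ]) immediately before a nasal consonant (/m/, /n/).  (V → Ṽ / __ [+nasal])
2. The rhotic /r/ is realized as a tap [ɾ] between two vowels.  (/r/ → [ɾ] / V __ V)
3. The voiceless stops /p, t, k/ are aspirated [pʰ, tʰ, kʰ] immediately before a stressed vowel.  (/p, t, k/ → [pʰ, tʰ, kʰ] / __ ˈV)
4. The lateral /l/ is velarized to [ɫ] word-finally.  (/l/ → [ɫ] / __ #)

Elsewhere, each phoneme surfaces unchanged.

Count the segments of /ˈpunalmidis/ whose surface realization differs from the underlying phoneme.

2

Segments that undergo a rule: /p/ → [pʰ] (rule 3); /u/ → [ũ] (rule 1).
All other segments surface unchanged.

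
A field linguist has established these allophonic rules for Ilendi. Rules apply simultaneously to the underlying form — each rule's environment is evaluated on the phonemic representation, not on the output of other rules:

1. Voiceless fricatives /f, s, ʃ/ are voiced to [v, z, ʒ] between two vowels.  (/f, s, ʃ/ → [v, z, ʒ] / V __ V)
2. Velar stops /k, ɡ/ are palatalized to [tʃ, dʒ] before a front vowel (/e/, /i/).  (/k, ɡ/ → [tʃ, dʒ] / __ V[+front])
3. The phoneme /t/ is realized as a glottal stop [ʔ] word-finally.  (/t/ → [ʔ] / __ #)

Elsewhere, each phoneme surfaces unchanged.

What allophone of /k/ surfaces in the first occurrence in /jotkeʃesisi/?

[tʃ]

/k/ — between /t/ and /e/, before a front vowel — surfaces as [tʃ] (rule 2).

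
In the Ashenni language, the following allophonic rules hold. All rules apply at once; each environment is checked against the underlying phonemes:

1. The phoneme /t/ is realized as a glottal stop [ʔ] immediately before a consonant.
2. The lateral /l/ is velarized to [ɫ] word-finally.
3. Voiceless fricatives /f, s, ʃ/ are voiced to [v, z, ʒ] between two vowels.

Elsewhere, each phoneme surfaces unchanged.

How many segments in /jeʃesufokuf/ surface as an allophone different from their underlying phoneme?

Segments that undergo a rule: /ʃ/ → [ʒ] (rule 3); /s/ → [z] (rule 3); /f/ → [v] (rule 3).
All other segments surface unchanged.

3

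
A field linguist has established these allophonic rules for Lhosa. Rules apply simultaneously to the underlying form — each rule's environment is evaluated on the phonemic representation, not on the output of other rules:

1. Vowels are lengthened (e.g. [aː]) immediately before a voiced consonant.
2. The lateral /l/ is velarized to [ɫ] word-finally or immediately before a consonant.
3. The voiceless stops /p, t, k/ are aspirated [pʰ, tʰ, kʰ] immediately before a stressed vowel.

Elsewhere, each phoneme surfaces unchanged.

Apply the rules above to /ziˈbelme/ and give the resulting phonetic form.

/i/ (between /z/ and /b/) occurs before a voiced consonant → [iː] by rule 1.
/e/ (between /b/ and /l/): before a voiced consonant, so rule 1 applies → [eː].
Rule 2 applies to /l/ (between /e/ and /m/: word-finally or immediately before a consonant) → [ɫ].
/e/ (word-final) fails the environment for rule 1, so it stays [e].

[ziːˈbeːɫme]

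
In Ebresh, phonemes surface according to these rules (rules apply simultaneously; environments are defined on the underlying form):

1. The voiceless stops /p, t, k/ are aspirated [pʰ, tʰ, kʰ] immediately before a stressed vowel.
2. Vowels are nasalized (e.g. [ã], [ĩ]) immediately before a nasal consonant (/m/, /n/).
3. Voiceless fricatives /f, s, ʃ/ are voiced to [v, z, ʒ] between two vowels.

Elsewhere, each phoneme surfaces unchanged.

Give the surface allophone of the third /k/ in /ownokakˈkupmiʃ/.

[kʰ]

/k/ (between /k/ and /u/) occurs immediately before a stressed vowel → [kʰ] by rule 1.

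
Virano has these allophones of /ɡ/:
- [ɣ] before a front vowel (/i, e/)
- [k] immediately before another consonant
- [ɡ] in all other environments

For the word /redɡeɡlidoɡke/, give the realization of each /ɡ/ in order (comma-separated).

[ɣ], [k], [k]

Occurrence 1 (position 4): before a front vowel (/i, e/) → [ɣ].
Occurrence 2 (position 6): immediately before another consonant → [k].
Occurrence 3 (position 11): immediately before another consonant → [k].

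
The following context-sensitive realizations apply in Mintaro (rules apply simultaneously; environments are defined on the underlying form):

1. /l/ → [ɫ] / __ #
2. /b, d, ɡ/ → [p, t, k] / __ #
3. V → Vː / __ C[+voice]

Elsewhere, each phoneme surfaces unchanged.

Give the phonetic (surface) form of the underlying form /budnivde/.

[buːdniːvde]

/b/ — word-initial; rule 2 does not apply here → [b].
/u/ (between /b/ and /d/): before a voiced consonant, so rule 3 applies → [uː].
/d/ (between /u/ and /n/) is in the target of rule 2 but the environment (word-finally) is not met → [d].
/i/ (between /n/ and /v/): before a voiced consonant, so rule 3 applies → [iː].
/d/ (between /v/ and /e/) is in the target of rule 2 but the environment (word-finally) is not met → [d].
/e/ (word-final) is in the target of rule 3 but the environment (before a voiced consonant) is not met → [e].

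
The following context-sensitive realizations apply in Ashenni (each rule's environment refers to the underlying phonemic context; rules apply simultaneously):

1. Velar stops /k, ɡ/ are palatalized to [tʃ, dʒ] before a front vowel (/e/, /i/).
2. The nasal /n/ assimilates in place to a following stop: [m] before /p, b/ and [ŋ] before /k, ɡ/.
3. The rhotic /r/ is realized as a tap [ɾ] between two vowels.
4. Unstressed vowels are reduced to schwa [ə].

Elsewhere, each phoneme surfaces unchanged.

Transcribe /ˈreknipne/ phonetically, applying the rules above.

[ˈreknəpnə]

/r/ (word-initial) is in the target of rule 3 but the environment (between two vowels) is not met → [r].
/e/ — between /r/ and /k/; rule 4 does not apply here → [e].
/k/ — between /e/ and /n/; rule 1 does not apply here → [k].
/n/ (between /k/ and /i/) fails the environment for rule 2, so it stays [n].
/i/ (between /n/ and /p/): in an unstressed syllable, so rule 4 applies → [ə].
/p/ stays [p].
/n/ (between /p/ and /e/): rule 2 targets it, but not before a labial or velar stop → unchanged [n].
/e/ (word-final): in an unstressed syllable, so rule 4 applies → [ə].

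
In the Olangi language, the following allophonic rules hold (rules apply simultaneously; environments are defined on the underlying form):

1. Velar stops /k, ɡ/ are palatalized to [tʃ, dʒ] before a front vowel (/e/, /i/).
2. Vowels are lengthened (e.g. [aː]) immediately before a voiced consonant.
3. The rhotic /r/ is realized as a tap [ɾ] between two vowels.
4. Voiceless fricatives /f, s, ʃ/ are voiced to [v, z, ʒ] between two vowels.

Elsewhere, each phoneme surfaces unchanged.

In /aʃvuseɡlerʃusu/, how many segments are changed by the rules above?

Segments that undergo a rule: /s/ → [z] (rule 4); /e/ → [eː] (rule 2); /e/ → [eː] (rule 2); /s/ → [z] (rule 4).
All other segments surface unchanged.

4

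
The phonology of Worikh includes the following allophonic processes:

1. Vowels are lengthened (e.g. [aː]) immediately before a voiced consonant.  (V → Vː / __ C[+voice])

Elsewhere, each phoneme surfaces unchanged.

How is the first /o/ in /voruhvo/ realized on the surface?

/o/ (between /v/ and /r/): before a voiced consonant, so rule 1 applies → [oː].

[oː]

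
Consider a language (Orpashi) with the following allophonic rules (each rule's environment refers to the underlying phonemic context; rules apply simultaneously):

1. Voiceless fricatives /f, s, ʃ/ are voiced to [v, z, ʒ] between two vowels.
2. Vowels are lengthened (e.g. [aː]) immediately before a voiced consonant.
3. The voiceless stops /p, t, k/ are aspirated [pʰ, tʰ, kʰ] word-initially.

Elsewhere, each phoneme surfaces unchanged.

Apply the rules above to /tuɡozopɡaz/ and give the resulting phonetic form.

[tʰuːɡoːzopɡaːz]

/t/ meets the environment for rule 3 (word-initially) → [tʰ].
/u/ (between /t/ and /ɡ/): before a voiced consonant, so rule 2 applies → [uː].
/o/ meets the environment for rule 2 (before a voiced consonant) → [oː].
/o/ (between /z/ and /p/) fails the environment for rule 2, so it stays [o].
/p/ — between /o/ and /ɡ/; rule 3 does not apply here → [p].
/a/ (between /ɡ/ and /z/): before a voiced consonant, so rule 2 applies → [aː].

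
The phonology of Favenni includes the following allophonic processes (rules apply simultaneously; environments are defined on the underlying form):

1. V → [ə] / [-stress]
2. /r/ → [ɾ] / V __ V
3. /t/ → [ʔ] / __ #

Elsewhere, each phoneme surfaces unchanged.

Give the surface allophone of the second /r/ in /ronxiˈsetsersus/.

[r]

/r/ — between /e/ and /s/; rule 2 does not apply here → [r].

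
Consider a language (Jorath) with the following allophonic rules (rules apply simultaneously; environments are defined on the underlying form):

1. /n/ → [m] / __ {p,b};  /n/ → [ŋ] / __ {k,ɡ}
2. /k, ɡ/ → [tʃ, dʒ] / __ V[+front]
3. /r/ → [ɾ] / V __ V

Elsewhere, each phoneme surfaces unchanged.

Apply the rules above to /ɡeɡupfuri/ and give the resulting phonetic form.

/ɡ/ (word-initial) occurs before a front vowel → [dʒ] by rule 2.
/e/ stays [e].
/ɡ/ (between /e/ and /u/) fails the environment for rule 2, so it stays [ɡ].
/u/ stays [u].
/p/ (between /u/ and /f/): no rule targets it → [p].
/f/ (between /p/ and /u/): no rule targets it → [f].
/u/ stays [u].
/r/ (between /u/ and /i/): between two vowels, so rule 3 applies → [ɾ].
/i/ (word-final): no rule targets it → [i].

[dʒeɡupfuɾi]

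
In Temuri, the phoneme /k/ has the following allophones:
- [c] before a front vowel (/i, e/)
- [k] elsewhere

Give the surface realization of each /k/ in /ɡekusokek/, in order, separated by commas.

Occurrence 1 (position 3): no conditioning environment matches → elsewhere allophone [k].
Occurrence 2 (position 7): before a front vowel → [c].
Occurrence 3 (position 9): no conditioning environment matches → elsewhere allophone [k].

[k], [c], [k]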